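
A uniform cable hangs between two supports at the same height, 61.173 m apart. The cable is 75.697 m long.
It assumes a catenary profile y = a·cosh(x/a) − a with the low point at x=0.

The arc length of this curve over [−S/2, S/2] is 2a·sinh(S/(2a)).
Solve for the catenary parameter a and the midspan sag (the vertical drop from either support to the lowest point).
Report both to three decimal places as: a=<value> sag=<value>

a=26.493 sag=19.706

seed: a₀ = √(S³/(24(L−S))) = √(61.173³/(24·14.524)) = 25.626596
iter 1: u=1.193545  f(a)=+1.070e+00  f'(a)=-1.303e+00  a ← 25.626596 − (+1.070e+00/-1.303e+00) = 26.447744
iter 2: u=1.156488  f(a)=+5.360e-02  f'(a)=-1.176e+00  a ← 26.447744 − (+5.360e-02/-1.176e+00) = 26.493325
iter 3: u=1.154498  f(a)=+1.501e-04  f'(a)=-1.169e+00  a ← 26.493325 − (+1.501e-04/-1.169e+00) = 26.493454
iter 4: u=1.154493  f(a)=+1.184e-09  f'(a)=-1.169e+00  a ← 26.493454 − (+1.184e-09/-1.169e+00) = 26.493454
iter 5: u=1.154493  f(a)=+0.000e+00  f'(a)=-1.169e+00  a ← 26.493454 − (+0.000e+00/-1.169e+00) = 26.493454
converged: |Δa| < 1e-12 after 5 iterations
sag = a·(cosh(S/(2a)) − 1) = 26.493454·(cosh(1.154493) − 1) = 19.706244
T_max/T_min = cosh(S/(2a)) = 1.743816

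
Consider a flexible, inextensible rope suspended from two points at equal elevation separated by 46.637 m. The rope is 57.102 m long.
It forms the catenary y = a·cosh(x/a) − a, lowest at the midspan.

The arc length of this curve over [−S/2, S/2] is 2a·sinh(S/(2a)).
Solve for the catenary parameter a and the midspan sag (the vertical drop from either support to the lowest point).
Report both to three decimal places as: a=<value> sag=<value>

seed: a₀ = √(S³/(24(L−S))) = √(46.637³/(24·10.465)) = 20.096511
iter 1: u=1.160326  f(a)=+7.275e-01  f'(a)=-1.189e+00  a ← 20.096511 − (+7.275e-01/-1.189e+00) = 20.708565
iter 2: u=1.126032  f(a)=+3.456e-02  f'(a)=-1.078e+00  a ← 20.708565 − (+3.456e-02/-1.078e+00) = 20.740619
iter 3: u=1.124291  f(a)=+8.659e-05  f'(a)=-1.073e+00  a ← 20.740619 − (+8.659e-05/-1.073e+00) = 20.740699
iter 4: u=1.124287  f(a)=+5.466e-10  f'(a)=-1.073e+00  a ← 20.740699 − (+5.466e-10/-1.073e+00) = 20.740699
iter 5: u=1.124287  f(a)=+2.132e-14  f'(a)=-1.073e+00  a ← 20.740699 − (+2.132e-14/-1.073e+00) = 20.740699
converged: |Δa| < 1e-12 after 5 iterations
sag = a·(cosh(S/(2a)) − 1) = 20.740699·(cosh(1.124287) − 1) = 14.548622
T_max/T_min = cosh(S/(2a)) = 1.701453

a=20.741 sag=14.549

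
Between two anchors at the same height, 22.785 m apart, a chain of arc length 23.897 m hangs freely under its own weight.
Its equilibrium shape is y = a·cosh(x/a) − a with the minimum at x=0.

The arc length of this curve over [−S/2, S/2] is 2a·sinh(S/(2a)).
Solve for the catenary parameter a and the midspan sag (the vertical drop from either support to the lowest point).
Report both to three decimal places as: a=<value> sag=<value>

a=21.205 sag=3.135

seed: a₀ = √(S³/(24(L−S))) = √(22.785³/(24·1.112)) = 21.053075
iter 1: u=0.541132  f(a)=+1.640e-02  f'(a)=-1.088e-01  a ← 21.053075 − (+1.640e-02/-1.088e-01) = 21.203815
iter 2: u=0.537285  f(a)=+1.778e-04  f'(a)=-1.064e-01  a ← 21.203815 − (+1.778e-04/-1.064e-01) = 21.205485
iter 3: u=0.537243  f(a)=+2.140e-08  f'(a)=-1.064e-01  a ← 21.205485 − (+2.140e-08/-1.064e-01) = 21.205485
iter 4: u=0.537243  f(a)=+3.553e-15  f'(a)=-1.064e-01  a ← 21.205485 − (+3.553e-15/-1.064e-01) = 21.205485
converged: |Δa| < 1e-12 after 4 iterations
sag = a·(cosh(S/(2a)) − 1) = 21.205485·(cosh(0.537243) − 1) = 3.134590
T_max/T_min = cosh(S/(2a)) = 1.147820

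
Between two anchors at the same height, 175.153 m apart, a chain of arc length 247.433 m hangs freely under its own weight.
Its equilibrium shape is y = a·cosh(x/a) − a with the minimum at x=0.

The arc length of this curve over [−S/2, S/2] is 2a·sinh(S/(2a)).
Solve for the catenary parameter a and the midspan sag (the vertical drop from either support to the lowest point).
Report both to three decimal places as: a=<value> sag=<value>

a=58.819 sag=78.168

seed: a₀ = √(S³/(24(L−S))) = √(175.153³/(24·72.280)) = 55.655960
iter 1: u=1.573533  f(a)=+9.494e+00  f'(a)=-3.300e+00  a ← 55.655960 − (+9.494e+00/-3.300e+00) = 58.532995
iter 2: u=1.496190  f(a)=+7.859e-01  f'(a)=-2.774e+00  a ← 58.532995 − (+7.859e-01/-2.774e+00) = 58.816253
iter 3: u=1.488985  f(a)=+6.458e-03  f'(a)=-2.729e+00  a ← 58.816253 − (+6.458e-03/-2.729e+00) = 58.818619
iter 4: u=1.488925  f(a)=+4.440e-07  f'(a)=-2.729e+00  a ← 58.818619 − (+4.440e-07/-2.729e+00) = 58.818619
iter 5: u=1.488925  f(a)=+5.684e-14  f'(a)=-2.729e+00  a ← 58.818619 − (+5.684e-14/-2.729e+00) = 58.818619
converged: |Δa| < 1e-12 after 5 iterations
sag = a·(cosh(S/(2a)) − 1) = 58.818619·(cosh(1.488925) − 1) = 78.168250
T_max/T_min = cosh(S/(2a)) = 2.328971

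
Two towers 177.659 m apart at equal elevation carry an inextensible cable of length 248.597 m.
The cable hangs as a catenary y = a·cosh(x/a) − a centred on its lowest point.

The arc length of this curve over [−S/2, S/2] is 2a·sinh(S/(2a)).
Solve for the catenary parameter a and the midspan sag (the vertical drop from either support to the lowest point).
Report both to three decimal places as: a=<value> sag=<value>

a=60.553 sag=77.710

seed: a₀ = √(S³/(24(L−S))) = √(177.659³/(24·70.938)) = 57.389934
iter 1: u=1.547824  f(a)=+8.999e+00  f'(a)=-3.117e+00  a ← 57.389934 − (+8.999e+00/-3.117e+00) = 60.276550
iter 2: u=1.473699  f(a)=+7.235e-01  f'(a)=-2.635e+00  a ← 60.276550 − (+7.235e-01/-2.635e+00) = 60.551171
iter 3: u=1.467015  f(a)=+5.580e-03  f'(a)=-2.594e+00  a ← 60.551171 − (+5.580e-03/-2.594e+00) = 60.553322
iter 4: u=1.466963  f(a)=+3.376e-07  f'(a)=-2.594e+00  a ← 60.553322 − (+3.376e-07/-2.594e+00) = 60.553323
iter 5: u=1.466963  f(a)=+0.000e+00  f'(a)=-2.594e+00  a ← 60.553323 − (+0.000e+00/-2.594e+00) = 60.553323
converged: |Δa| < 1e-12 after 5 iterations
sag = a·(cosh(S/(2a)) − 1) = 60.553323·(cosh(1.466963) − 1) = 77.710273
T_max/T_min = cosh(S/(2a)) = 2.283336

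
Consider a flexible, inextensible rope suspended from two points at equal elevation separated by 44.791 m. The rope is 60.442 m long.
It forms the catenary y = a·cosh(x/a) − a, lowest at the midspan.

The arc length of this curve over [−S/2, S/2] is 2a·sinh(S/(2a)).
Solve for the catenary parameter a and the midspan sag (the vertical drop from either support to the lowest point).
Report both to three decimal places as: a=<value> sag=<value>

a=16.220 sag=18.078

seed: a₀ = √(S³/(24(L−S))) = √(44.791³/(24·15.651)) = 15.467121
iter 1: u=1.447942  f(a)=+1.725e+00  f'(a)=-2.481e+00  a ← 15.467121 − (+1.725e+00/-2.481e+00) = 16.162365
iter 2: u=1.385657  f(a)=+1.231e-01  f'(a)=-2.138e+00  a ← 16.162365 − (+1.231e-01/-2.138e+00) = 16.219942
iter 3: u=1.380739  f(a)=+7.339e-04  f'(a)=-2.113e+00  a ← 16.219942 − (+7.339e-04/-2.113e+00) = 16.220289
iter 4: u=1.380709  f(a)=+2.642e-08  f'(a)=-2.113e+00  a ← 16.220289 − (+2.642e-08/-2.113e+00) = 16.220289
iter 5: u=1.380709  f(a)=+7.105e-15  f'(a)=-2.113e+00  a ← 16.220289 − (+7.105e-15/-2.113e+00) = 16.220289
converged: |Δa| < 1e-12 after 5 iterations
sag = a·(cosh(S/(2a)) − 1) = 16.220289·(cosh(1.380709) − 1) = 18.078495
T_max/T_min = cosh(S/(2a)) = 2.114561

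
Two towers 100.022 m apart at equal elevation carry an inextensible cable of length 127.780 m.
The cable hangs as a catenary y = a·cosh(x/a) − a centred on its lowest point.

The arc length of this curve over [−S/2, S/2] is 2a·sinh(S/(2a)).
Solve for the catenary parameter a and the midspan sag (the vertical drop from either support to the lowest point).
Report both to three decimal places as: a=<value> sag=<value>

seed: a₀ = √(S³/(24(L−S))) = √(100.022³/(24·27.758)) = 38.756415
iter 1: u=1.290393  f(a)=+2.405e+00  f'(a)=-1.686e+00  a ← 38.756415 − (+2.405e+00/-1.686e+00) = 40.183095
iter 2: u=1.244578  f(a)=+1.392e-01  f'(a)=-1.496e+00  a ← 40.183095 − (+1.392e-01/-1.496e+00) = 40.276143
iter 3: u=1.241703  f(a)=+5.294e-04  f'(a)=-1.484e+00  a ← 40.276143 − (+5.294e-04/-1.484e+00) = 40.276499
iter 4: u=1.241692  f(a)=+7.725e-09  f'(a)=-1.484e+00  a ← 40.276499 − (+7.725e-09/-1.484e+00) = 40.276499
iter 5: u=1.241692  f(a)=-2.842e-14  f'(a)=-1.484e+00  a ← 40.276499 − (-2.842e-14/-1.484e+00) = 40.276499
converged: |Δa| < 1e-12 after 5 iterations
sag = a·(cosh(S/(2a)) − 1) = 40.276499·(cosh(1.241692) − 1) = 35.249182
T_max/T_min = cosh(S/(2a)) = 1.875180

a=40.276 sag=35.249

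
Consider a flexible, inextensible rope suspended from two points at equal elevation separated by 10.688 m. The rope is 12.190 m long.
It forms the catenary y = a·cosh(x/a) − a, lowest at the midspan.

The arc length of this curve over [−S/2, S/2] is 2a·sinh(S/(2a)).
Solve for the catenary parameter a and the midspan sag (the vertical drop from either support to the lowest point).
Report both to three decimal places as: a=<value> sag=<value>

seed: a₀ = √(S³/(24(L−S))) = √(10.688³/(24·1.502)) = 5.819747
iter 1: u=0.918253  f(a)=+6.461e-02  f'(a)=-5.610e-01  a ← 5.819747 − (+6.461e-02/-5.610e-01) = 5.934910
iter 2: u=0.900435  f(a)=+1.968e-03  f'(a)=-5.273e-01  a ← 5.934910 − (+1.968e-03/-5.273e-01) = 5.938641
iter 3: u=0.899869  f(a)=+1.952e-06  f'(a)=-5.263e-01  a ← 5.938641 − (+1.952e-06/-5.263e-01) = 5.938645
iter 4: u=0.899869  f(a)=+1.927e-12  f'(a)=-5.263e-01  a ← 5.938645 − (+1.927e-12/-5.263e-01) = 5.938645
converged: |Δa| < 1e-12 after 4 iterations
sag = a·(cosh(S/(2a)) − 1) = 5.938645·(cosh(0.899869) − 1) = 2.571145
T_max/T_min = cosh(S/(2a)) = 1.432952

a=5.939 sag=2.571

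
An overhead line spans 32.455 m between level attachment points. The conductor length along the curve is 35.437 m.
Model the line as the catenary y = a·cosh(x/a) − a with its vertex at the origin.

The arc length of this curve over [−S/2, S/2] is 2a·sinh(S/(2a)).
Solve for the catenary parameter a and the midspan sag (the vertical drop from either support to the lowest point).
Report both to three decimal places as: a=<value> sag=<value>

seed: a₀ = √(S³/(24(L−S))) = √(32.455³/(24·2.982)) = 21.855612
iter 1: u=0.742487  f(a)=+8.328e-02  f'(a)=-2.882e-01  a ← 21.855612 − (+8.328e-02/-2.882e-01) = 22.144568
iter 2: u=0.732798  f(a)=+1.680e-03  f'(a)=-2.767e-01  a ← 22.144568 − (+1.680e-03/-2.767e-01) = 22.150641
iter 3: u=0.732597  f(a)=+7.154e-07  f'(a)=-2.765e-01  a ← 22.150641 − (+7.154e-07/-2.765e-01) = 22.150643
iter 4: u=0.732597  f(a)=+1.279e-13  f'(a)=-2.765e-01  a ← 22.150643 − (+1.279e-13/-2.765e-01) = 22.150643
converged: |Δa| < 1e-12 after 4 iterations
sag = a·(cosh(S/(2a)) − 1) = 22.150643·(cosh(0.732597) − 1) = 6.214762
T_max/T_min = cosh(S/(2a)) = 1.280568

a=22.151 sag=6.215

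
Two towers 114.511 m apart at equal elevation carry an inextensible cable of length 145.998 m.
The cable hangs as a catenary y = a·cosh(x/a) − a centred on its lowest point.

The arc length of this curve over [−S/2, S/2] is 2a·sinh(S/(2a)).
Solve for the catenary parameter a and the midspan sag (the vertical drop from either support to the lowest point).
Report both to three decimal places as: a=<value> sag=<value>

a=46.309 sag=40.140

seed: a₀ = √(S³/(24(L−S))) = √(114.511³/(24·31.487)) = 44.575841
iter 1: u=1.284451  f(a)=+2.702e+00  f'(a)=-1.660e+00  a ← 44.575841 − (+2.702e+00/-1.660e+00) = 46.203449
iter 2: u=1.239204  f(a)=+1.550e-01  f'(a)=-1.474e+00  a ← 46.203449 − (+1.550e-01/-1.474e+00) = 46.308593
iter 3: u=1.236390  f(a)=+5.792e-04  f'(a)=-1.463e+00  a ← 46.308593 − (+5.792e-04/-1.463e+00) = 46.308989
iter 4: u=1.236380  f(a)=+8.150e-09  f'(a)=-1.463e+00  a ← 46.308989 − (+8.150e-09/-1.463e+00) = 46.308989
iter 5: u=1.236380  f(a)=-2.842e-14  f'(a)=-1.463e+00  a ← 46.308989 − (-2.842e-14/-1.463e+00) = 46.308989
converged: |Δa| < 1e-12 after 5 iterations
sag = a·(cosh(S/(2a)) − 1) = 46.308989·(cosh(1.236380) − 1) = 40.139704
T_max/T_min = cosh(S/(2a)) = 1.866780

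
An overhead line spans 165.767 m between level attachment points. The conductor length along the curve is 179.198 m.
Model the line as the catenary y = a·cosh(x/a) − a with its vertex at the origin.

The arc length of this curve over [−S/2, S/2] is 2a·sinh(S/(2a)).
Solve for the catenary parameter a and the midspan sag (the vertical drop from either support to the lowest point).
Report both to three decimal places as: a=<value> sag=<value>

seed: a₀ = √(S³/(24(L−S))) = √(165.767³/(24·13.431)) = 118.874122
iter 1: u=0.697238  f(a)=+3.303e-01  f'(a)=-2.371e-01  a ← 118.874122 − (+3.303e-01/-2.371e-01) = 120.266805
iter 2: u=0.689164  f(a)=+5.894e-03  f'(a)=-2.288e-01  a ← 120.266805 − (+5.894e-03/-2.288e-01) = 120.292570
iter 3: u=0.689016  f(a)=+1.953e-06  f'(a)=-2.286e-01  a ← 120.292570 − (+1.953e-06/-2.286e-01) = 120.292578
iter 4: u=0.689016  f(a)=+2.558e-13  f'(a)=-2.286e-01  a ← 120.292578 − (+2.558e-13/-2.286e-01) = 120.292578
converged: |Δa| < 1e-12 after 4 iterations
sag = a·(cosh(S/(2a)) − 1) = 120.292578·(cosh(0.689016) − 1) = 29.701706
T_max/T_min = cosh(S/(2a)) = 1.246912

a=120.293 sag=29.702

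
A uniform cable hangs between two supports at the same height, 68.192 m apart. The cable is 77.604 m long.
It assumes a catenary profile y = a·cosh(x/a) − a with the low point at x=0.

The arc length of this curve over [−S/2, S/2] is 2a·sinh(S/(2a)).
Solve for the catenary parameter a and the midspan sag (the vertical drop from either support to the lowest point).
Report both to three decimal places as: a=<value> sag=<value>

seed: a₀ = √(S³/(24(L−S))) = √(68.192³/(24·9.412)) = 37.467400
iter 1: u=0.910018  f(a)=+3.975e-01  f'(a)=-5.453e-01  a ← 37.467400 − (+3.975e-01/-5.453e-01) = 38.196389
iter 2: u=0.892650  f(a)=+1.190e-02  f'(a)=-5.131e-01  a ← 38.196389 − (+1.190e-02/-5.131e-01) = 38.219577
iter 3: u=0.892108  f(a)=+1.139e-05  f'(a)=-5.121e-01  a ← 38.219577 − (+1.139e-05/-5.121e-01) = 38.219599
iter 4: u=0.892108  f(a)=+1.046e-11  f'(a)=-5.121e-01  a ← 38.219599 − (+1.046e-11/-5.121e-01) = 38.219599
converged: |Δa| < 1e-12 after 4 iterations
sag = a·(cosh(S/(2a)) − 1) = 38.219599·(cosh(0.892108) − 1) = 16.244453
T_max/T_min = cosh(S/(2a)) = 1.425029

a=38.220 sag=16.244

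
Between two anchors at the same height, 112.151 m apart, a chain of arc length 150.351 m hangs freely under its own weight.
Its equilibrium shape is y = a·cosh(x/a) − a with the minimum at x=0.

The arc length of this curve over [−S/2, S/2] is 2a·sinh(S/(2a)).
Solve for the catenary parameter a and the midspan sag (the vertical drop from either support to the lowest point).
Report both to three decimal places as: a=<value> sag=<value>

a=41.090 sag=44.582

seed: a₀ = √(S³/(24(L−S))) = √(112.151³/(24·38.200)) = 39.225404
iter 1: u=1.429571  f(a)=+4.099e+00  f'(a)=-2.376e+00  a ← 39.225404 − (+4.099e+00/-2.376e+00) = 40.950546
iter 2: u=1.369347  f(a)=+2.859e-01  f'(a)=-2.055e+00  a ← 40.950546 − (+2.859e-01/-2.055e+00) = 41.089675
iter 3: u=1.364710  f(a)=+1.622e-03  f'(a)=-2.032e+00  a ← 41.089675 − (+1.622e-03/-2.032e+00) = 41.090473
iter 4: u=1.364684  f(a)=+5.284e-08  f'(a)=-2.032e+00  a ← 41.090473 − (+5.284e-08/-2.032e+00) = 41.090473
iter 5: u=1.364684  f(a)=-2.842e-14  f'(a)=-2.032e+00  a ← 41.090473 − (-2.842e-14/-2.032e+00) = 41.090473
converged: |Δa| < 1e-12 after 5 iterations
sag = a·(cosh(S/(2a)) − 1) = 41.090473·(cosh(1.364684) − 1) = 44.582059
T_max/T_min = cosh(S/(2a)) = 2.084973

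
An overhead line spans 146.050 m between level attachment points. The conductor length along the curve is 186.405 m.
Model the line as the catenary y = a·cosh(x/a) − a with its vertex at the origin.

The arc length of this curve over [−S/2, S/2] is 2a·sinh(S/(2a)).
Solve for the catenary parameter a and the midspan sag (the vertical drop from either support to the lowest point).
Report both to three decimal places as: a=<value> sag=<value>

seed: a₀ = √(S³/(24(L−S))) = √(146.050³/(24·40.355)) = 56.715014
iter 1: u=1.287578  f(a)=+3.480e+00  f'(a)=-1.673e+00  a ← 56.715014 − (+3.480e+00/-1.673e+00) = 58.794758
iter 2: u=1.242032  f(a)=+2.006e-01  f'(a)=-1.486e+00  a ← 58.794758 − (+2.006e-01/-1.486e+00) = 58.929787
iter 3: u=1.239187  f(a)=+7.566e-04  f'(a)=-1.474e+00  a ← 58.929787 − (+7.566e-04/-1.474e+00) = 58.930300
iter 4: u=1.239176  f(a)=+1.085e-08  f'(a)=-1.474e+00  a ← 58.930300 − (+1.085e-08/-1.474e+00) = 58.930300
iter 5: u=1.239176  f(a)=+0.000e+00  f'(a)=-1.474e+00  a ← 58.930300 − (+0.000e+00/-1.474e+00) = 58.930300
converged: |Δa| < 1e-12 after 5 iterations
sag = a·(cosh(S/(2a)) − 1) = 58.930300·(cosh(1.239176) − 1) = 51.339760
T_max/T_min = cosh(S/(2a)) = 1.871195

a=58.930 sag=51.340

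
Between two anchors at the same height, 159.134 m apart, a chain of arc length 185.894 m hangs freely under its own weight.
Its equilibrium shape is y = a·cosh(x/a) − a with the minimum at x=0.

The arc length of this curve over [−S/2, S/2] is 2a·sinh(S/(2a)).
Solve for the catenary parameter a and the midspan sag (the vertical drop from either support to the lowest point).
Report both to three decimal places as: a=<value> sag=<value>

seed: a₀ = √(S³/(24(L−S))) = √(159.134³/(24·26.760)) = 79.212878
iter 1: u=1.004471  f(a)=+1.383e+00  f'(a)=-7.463e-01  a ← 79.212878 − (+1.383e+00/-7.463e-01) = 81.065807
iter 2: u=0.981511  f(a)=+5.001e-02  f'(a)=-6.932e-01  a ← 81.065807 − (+5.001e-02/-6.932e-01) = 81.137948
iter 3: u=0.980639  f(a)=+7.084e-05  f'(a)=-6.913e-01  a ← 81.137948 − (+7.084e-05/-6.913e-01) = 81.138050
iter 4: u=0.980637  f(a)=+1.426e-10  f'(a)=-6.913e-01  a ← 81.138050 − (+1.426e-10/-6.913e-01) = 81.138050
iter 5: u=0.980637  f(a)=+0.000e+00  f'(a)=-6.913e-01  a ← 81.138050 − (+0.000e+00/-6.913e-01) = 81.138050
converged: |Δa| < 1e-12 after 5 iterations
sag = a·(cosh(S/(2a)) − 1) = 81.138050·(cosh(0.980637) − 1) = 42.241559
T_max/T_min = cosh(S/(2a)) = 1.520613

a=81.138 sag=42.242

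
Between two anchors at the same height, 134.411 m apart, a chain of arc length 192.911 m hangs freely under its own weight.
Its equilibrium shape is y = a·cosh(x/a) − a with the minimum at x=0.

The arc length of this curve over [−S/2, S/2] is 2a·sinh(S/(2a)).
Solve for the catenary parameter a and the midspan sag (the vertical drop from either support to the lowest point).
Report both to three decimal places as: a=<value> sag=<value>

seed: a₀ = √(S³/(24(L−S))) = √(134.411³/(24·58.500)) = 41.588060
iter 1: u=1.615981  f(a)=+8.131e+00  f'(a)=-3.620e+00  a ← 41.588060 − (+8.131e+00/-3.620e+00) = 43.834221
iter 2: u=1.533174  f(a)=+7.052e-01  f'(a)=-3.017e+00  a ← 43.834221 − (+7.052e-01/-3.017e+00) = 44.067969
iter 3: u=1.525042  f(a)=+6.417e-03  f'(a)=-2.962e+00  a ← 44.067969 − (+6.417e-03/-2.962e+00) = 44.070135
iter 4: u=1.524967  f(a)=+5.421e-07  f'(a)=-2.962e+00  a ← 44.070135 − (+5.421e-07/-2.962e+00) = 44.070135
iter 5: u=1.524967  f(a)=+2.842e-14  f'(a)=-2.962e+00  a ← 44.070135 − (+2.842e-14/-2.962e+00) = 44.070135
converged: |Δa| < 1e-12 after 5 iterations
sag = a·(cosh(S/(2a)) − 1) = 44.070135·(cosh(1.524967) − 1) = 61.976271
T_max/T_min = cosh(S/(2a)) = 2.406310

a=44.070 sag=61.976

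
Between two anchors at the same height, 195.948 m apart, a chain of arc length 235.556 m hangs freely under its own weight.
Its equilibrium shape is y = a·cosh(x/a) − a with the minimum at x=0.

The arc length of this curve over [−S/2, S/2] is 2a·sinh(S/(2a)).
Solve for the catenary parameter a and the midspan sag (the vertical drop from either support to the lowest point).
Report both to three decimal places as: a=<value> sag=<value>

a=91.545 sag=57.627

seed: a₀ = √(S³/(24(L−S))) = √(195.948³/(24·39.608)) = 88.963974
iter 1: u=1.101277  f(a)=+2.472e+00  f'(a)=-1.003e+00  a ← 88.963974 − (+2.472e+00/-1.003e+00) = 91.428468
iter 2: u=1.071592  f(a)=+1.065e-01  f'(a)=-9.185e-01  a ← 91.428468 − (+1.065e-01/-9.185e-01) = 91.544375
iter 3: u=1.070235  f(a)=+2.171e-04  f'(a)=-9.148e-01  a ← 91.544375 − (+2.171e-04/-9.148e-01) = 91.544612
iter 4: u=1.070232  f(a)=+9.064e-10  f'(a)=-9.147e-01  a ← 91.544612 − (+9.064e-10/-9.147e-01) = 91.544612
iter 5: u=1.070232  f(a)=-2.842e-14  f'(a)=-9.147e-01  a ← 91.544612 − (-2.842e-14/-9.147e-01) = 91.544612
converged: |Δa| < 1e-12 after 5 iterations
sag = a·(cosh(S/(2a)) − 1) = 91.544612·(cosh(1.070232) − 1) = 57.626676
T_max/T_min = cosh(S/(2a)) = 1.629493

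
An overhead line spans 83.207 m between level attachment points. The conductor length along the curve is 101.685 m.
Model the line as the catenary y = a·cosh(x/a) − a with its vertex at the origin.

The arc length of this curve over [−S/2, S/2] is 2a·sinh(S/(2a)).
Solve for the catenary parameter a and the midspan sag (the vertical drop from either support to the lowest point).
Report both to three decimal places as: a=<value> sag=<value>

seed: a₀ = √(S³/(24(L−S))) = √(83.207³/(24·18.478)) = 36.041818
iter 1: u=1.154312  f(a)=+1.271e+00  f'(a)=-1.169e+00  a ← 36.041818 − (+1.271e+00/-1.169e+00) = 37.129245
iter 2: u=1.120505  f(a)=+5.978e-02  f'(a)=-1.061e+00  a ← 37.129245 − (+5.978e-02/-1.061e+00) = 37.185588
iter 3: u=1.118807  f(a)=+1.468e-04  f'(a)=-1.056e+00  a ← 37.185588 − (+1.468e-04/-1.056e+00) = 37.185727
iter 4: u=1.118803  f(a)=+8.891e-10  f'(a)=-1.056e+00  a ← 37.185727 − (+8.891e-10/-1.056e+00) = 37.185727
iter 5: u=1.118803  f(a)=+0.000e+00  f'(a)=-1.056e+00  a ← 37.185727 − (+0.000e+00/-1.056e+00) = 37.185727
converged: |Δa| < 1e-12 after 5 iterations
sag = a·(cosh(S/(2a)) − 1) = 37.185727·(cosh(1.118803) − 1) = 25.804257
T_max/T_min = cosh(S/(2a)) = 1.693929

a=37.186 sag=25.804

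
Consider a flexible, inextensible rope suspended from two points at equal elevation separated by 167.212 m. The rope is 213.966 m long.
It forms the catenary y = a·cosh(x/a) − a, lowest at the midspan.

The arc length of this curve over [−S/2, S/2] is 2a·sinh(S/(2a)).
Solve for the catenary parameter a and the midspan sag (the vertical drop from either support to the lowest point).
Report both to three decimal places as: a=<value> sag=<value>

seed: a₀ = √(S³/(24(L−S))) = √(167.212³/(24·46.754)) = 64.548500
iter 1: u=1.295243  f(a)=+4.082e+00  f'(a)=-1.707e+00  a ← 64.548500 − (+4.082e+00/-1.707e+00) = 66.940372
iter 2: u=1.248962  f(a)=+2.379e-01  f'(a)=-1.513e+00  a ← 66.940372 − (+2.379e-01/-1.513e+00) = 67.097585
iter 3: u=1.246036  f(a)=+9.183e-04  f'(a)=-1.501e+00  a ← 67.097585 − (+9.183e-04/-1.501e+00) = 67.098197
iter 4: u=1.246025  f(a)=+1.380e-08  f'(a)=-1.501e+00  a ← 67.098197 − (+1.380e-08/-1.501e+00) = 67.098197
iter 5: u=1.246025  f(a)=-2.842e-14  f'(a)=-1.501e+00  a ← 67.098197 − (-2.842e-14/-1.501e+00) = 67.098197
converged: |Δa| < 1e-12 after 5 iterations
sag = a·(cosh(S/(2a)) − 1) = 67.098197·(cosh(1.246025) − 1) = 59.185334
T_max/T_min = cosh(S/(2a)) = 1.882070

a=67.098 sag=59.185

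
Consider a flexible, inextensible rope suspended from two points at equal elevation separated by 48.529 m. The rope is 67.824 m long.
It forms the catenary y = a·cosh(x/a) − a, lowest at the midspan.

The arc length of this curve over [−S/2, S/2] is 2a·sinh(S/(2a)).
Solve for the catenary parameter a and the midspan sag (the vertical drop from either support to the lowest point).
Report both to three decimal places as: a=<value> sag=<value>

seed: a₀ = √(S³/(24(L−S))) = √(48.529³/(24·19.295)) = 15.709921
iter 1: u=1.544534  f(a)=+2.437e+00  f'(a)=-3.095e+00  a ← 15.709921 − (+2.437e+00/-3.095e+00) = 16.497306
iter 2: u=1.470816  f(a)=+1.952e-01  f'(a)=-2.617e+00  a ← 16.497306 − (+1.952e-01/-2.617e+00) = 16.571884
iter 3: u=1.464197  f(a)=+1.493e-03  f'(a)=-2.577e+00  a ← 16.571884 − (+1.493e-03/-2.577e+00) = 16.572463
iter 4: u=1.464146  f(a)=+8.886e-08  f'(a)=-2.577e+00  a ← 16.572463 − (+8.886e-08/-2.577e+00) = 16.572463
iter 5: u=1.464146  f(a)=+0.000e+00  f'(a)=-2.577e+00  a ← 16.572463 − (+0.000e+00/-2.577e+00) = 16.572463
converged: |Δa| < 1e-12 after 5 iterations
sag = a·(cosh(S/(2a)) − 1) = 16.572463·(cosh(1.464146) − 1) = 21.172341
T_max/T_min = cosh(S/(2a)) = 2.277562

a=16.572 sag=21.172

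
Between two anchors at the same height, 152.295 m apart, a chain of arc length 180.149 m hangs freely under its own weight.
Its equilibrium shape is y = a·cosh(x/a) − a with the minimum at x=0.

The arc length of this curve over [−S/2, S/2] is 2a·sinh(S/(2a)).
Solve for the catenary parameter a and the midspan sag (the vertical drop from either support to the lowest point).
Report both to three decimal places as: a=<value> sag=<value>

a=74.606 sag=42.353

seed: a₀ = √(S³/(24(L−S))) = √(152.295³/(24·27.854)) = 72.690735
iter 1: u=1.047554  f(a)=+1.569e+00  f'(a)=-8.538e-01  a ← 72.690735 − (+1.569e+00/-8.538e-01) = 74.528160
iter 2: u=1.021728  f(a)=+6.145e-02  f'(a)=-7.881e-01  a ← 74.528160 − (+6.145e-02/-7.881e-01) = 74.606134
iter 3: u=1.020660  f(a)=+1.028e-04  f'(a)=-7.855e-01  a ← 74.606134 − (+1.028e-04/-7.855e-01) = 74.606265
iter 4: u=1.020658  f(a)=+2.888e-10  f'(a)=-7.855e-01  a ← 74.606265 − (+2.888e-10/-7.855e-01) = 74.606265
iter 5: u=1.020658  f(a)=+0.000e+00  f'(a)=-7.855e-01  a ← 74.606265 − (+0.000e+00/-7.855e-01) = 74.606265
converged: |Δa| < 1e-12 after 5 iterations
sag = a·(cosh(S/(2a)) − 1) = 74.606265·(cosh(1.020658) − 1) = 42.353174
T_max/T_min = cosh(S/(2a)) = 1.567689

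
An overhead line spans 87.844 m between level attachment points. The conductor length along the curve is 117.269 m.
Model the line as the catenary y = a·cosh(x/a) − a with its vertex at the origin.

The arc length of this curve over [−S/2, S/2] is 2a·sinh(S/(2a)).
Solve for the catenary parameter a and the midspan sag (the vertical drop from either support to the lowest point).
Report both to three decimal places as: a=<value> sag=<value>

a=32.432 sag=34.574

seed: a₀ = √(S³/(24(L−S))) = √(87.844³/(24·29.425)) = 30.981633
iter 1: u=1.417679  f(a)=+3.102e+00  f'(a)=-2.310e+00  a ← 30.981633 − (+3.102e+00/-2.310e+00) = 32.324847
iter 2: u=1.358769  f(a)=+2.132e-01  f'(a)=-2.002e+00  a ← 32.324847 − (+2.132e-01/-2.002e+00) = 32.431312
iter 3: u=1.354308  f(a)=+1.171e-03  f'(a)=-1.980e+00  a ← 32.431312 − (+1.171e-03/-1.980e+00) = 32.431903
iter 4: u=1.354284  f(a)=+3.573e-08  f'(a)=-1.980e+00  a ← 32.431903 − (+3.573e-08/-1.980e+00) = 32.431903
iter 5: u=1.354284  f(a)=+1.421e-14  f'(a)=-1.980e+00  a ← 32.431903 − (+1.421e-14/-1.980e+00) = 32.431903
converged: |Δa| < 1e-12 after 5 iterations
sag = a·(cosh(S/(2a)) − 1) = 32.431903·(cosh(1.354284) − 1) = 34.574312
T_max/T_min = cosh(S/(2a)) = 2.066059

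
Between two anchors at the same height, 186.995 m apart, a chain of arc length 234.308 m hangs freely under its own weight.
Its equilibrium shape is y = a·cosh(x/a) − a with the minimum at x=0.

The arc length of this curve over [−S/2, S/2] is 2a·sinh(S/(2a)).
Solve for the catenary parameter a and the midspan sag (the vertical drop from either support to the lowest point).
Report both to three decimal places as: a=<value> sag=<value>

seed: a₀ = √(S³/(24(L−S))) = √(186.995³/(24·47.313)) = 75.883810
iter 1: u=1.232114  f(a)=+3.724e+00  f'(a)=-1.447e+00  a ← 75.883810 − (+3.724e+00/-1.447e+00) = 78.457604
iter 2: u=1.191695  f(a)=+1.978e-01  f'(a)=-1.297e+00  a ← 78.457604 − (+1.978e-01/-1.297e+00) = 78.610169
iter 3: u=1.189382  f(a)=+6.278e-04  f'(a)=-1.289e+00  a ← 78.610169 − (+6.278e-04/-1.289e+00) = 78.610656
iter 4: u=1.189374  f(a)=+6.367e-09  f'(a)=-1.289e+00  a ← 78.610656 − (+6.367e-09/-1.289e+00) = 78.610656
iter 5: u=1.189374  f(a)=+0.000e+00  f'(a)=-1.289e+00  a ← 78.610656 − (+0.000e+00/-1.289e+00) = 78.610656
converged: |Δa| < 1e-12 after 5 iterations
sag = a·(cosh(S/(2a)) − 1) = 78.610656·(cosh(1.189374) − 1) = 62.473344
T_max/T_min = cosh(S/(2a)) = 1.794719

a=78.611 sag=62.473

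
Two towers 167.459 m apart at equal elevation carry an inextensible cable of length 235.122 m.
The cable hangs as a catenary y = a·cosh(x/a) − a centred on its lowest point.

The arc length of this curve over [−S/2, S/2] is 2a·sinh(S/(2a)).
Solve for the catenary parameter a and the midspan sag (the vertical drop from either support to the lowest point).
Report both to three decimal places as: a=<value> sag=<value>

a=56.772 sag=73.779

seed: a₀ = √(S³/(24(L−S))) = √(167.459³/(24·67.663)) = 53.775133
iter 1: u=1.557030  f(a)=+8.692e+00  f'(a)=-3.182e+00  a ← 53.775133 − (+8.692e+00/-3.182e+00) = 56.506751
iter 2: u=1.481761  f(a)=+7.062e-01  f'(a)=-2.684e+00  a ← 56.506751 − (+7.062e-01/-2.684e+00) = 56.769853
iter 3: u=1.474894  f(a)=+5.573e-03  f'(a)=-2.642e+00  a ← 56.769853 − (+5.573e-03/-2.642e+00) = 56.771963
iter 4: u=1.474839  f(a)=+3.530e-07  f'(a)=-2.641e+00  a ← 56.771963 − (+3.530e-07/-2.641e+00) = 56.771963
iter 5: u=1.474839  f(a)=+0.000e+00  f'(a)=-2.641e+00  a ← 56.771963 − (+0.000e+00/-2.641e+00) = 56.771963
converged: |Δa| < 1e-12 after 5 iterations
sag = a·(cosh(S/(2a)) − 1) = 56.771963·(cosh(1.474839) − 1) = 73.779347
T_max/T_min = cosh(S/(2a)) = 2.299574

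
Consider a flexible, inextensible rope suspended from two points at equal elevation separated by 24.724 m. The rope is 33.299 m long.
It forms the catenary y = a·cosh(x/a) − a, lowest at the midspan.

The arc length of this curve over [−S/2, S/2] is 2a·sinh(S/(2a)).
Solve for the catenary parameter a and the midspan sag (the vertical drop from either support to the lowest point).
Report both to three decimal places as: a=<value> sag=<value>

a=8.984 sag=9.935

seed: a₀ = √(S³/(24(L−S))) = √(24.724³/(24·8.575)) = 8.569499
iter 1: u=1.442558  f(a)=+9.377e-01  f'(a)=-2.450e+00  a ← 8.569499 − (+9.377e-01/-2.450e+00) = 8.952257
iter 2: u=1.380881  f(a)=+6.649e-02  f'(a)=-2.114e+00  a ← 8.952257 − (+6.649e-02/-2.114e+00) = 8.983711
iter 3: u=1.376046  f(a)=+3.906e-04  f'(a)=-2.089e+00  a ← 8.983711 − (+3.906e-04/-2.089e+00) = 8.983898
iter 4: u=1.376017  f(a)=+1.366e-08  f'(a)=-2.089e+00  a ← 8.983898 − (+1.366e-08/-2.089e+00) = 8.983898
iter 5: u=1.376017  f(a)=+0.000e+00  f'(a)=-2.089e+00  a ← 8.983898 − (+0.000e+00/-2.089e+00) = 8.983898
converged: |Δa| < 1e-12 after 5 iterations
sag = a·(cosh(S/(2a)) − 1) = 8.983898·(cosh(1.376017) − 1) = 9.934777
T_max/T_min = cosh(S/(2a)) = 2.105843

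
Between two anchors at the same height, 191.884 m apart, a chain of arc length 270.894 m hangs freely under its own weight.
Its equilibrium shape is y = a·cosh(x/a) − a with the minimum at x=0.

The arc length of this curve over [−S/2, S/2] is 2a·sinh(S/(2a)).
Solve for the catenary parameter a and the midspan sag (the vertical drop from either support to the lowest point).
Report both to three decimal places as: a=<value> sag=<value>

a=64.501 sag=85.520

seed: a₀ = √(S³/(24(L−S))) = √(191.884³/(24·79.010)) = 61.039574
iter 1: u=1.571800  f(a)=+1.035e+01  f'(a)=-3.287e+00  a ← 61.039574 − (+1.035e+01/-3.287e+00) = 64.189153
iter 2: u=1.494676  f(a)=+8.554e-01  f'(a)=-2.765e+00  a ← 64.189153 − (+8.554e-01/-2.765e+00) = 64.498533
iter 3: u=1.487507  f(a)=+6.999e-03  f'(a)=-2.720e+00  a ← 64.498533 − (+6.999e-03/-2.720e+00) = 64.501106
iter 4: u=1.487447  f(a)=+4.771e-07  f'(a)=-2.719e+00  a ← 64.501106 − (+4.771e-07/-2.719e+00) = 64.501106
iter 5: u=1.487447  f(a)=-5.684e-14  f'(a)=-2.719e+00  a ← 64.501106 − (-5.684e-14/-2.719e+00) = 64.501106
converged: |Δa| < 1e-12 after 5 iterations
sag = a·(cosh(S/(2a)) − 1) = 64.501106·(cosh(1.487447) − 1) = 85.519834
T_max/T_min = cosh(S/(2a)) = 2.325866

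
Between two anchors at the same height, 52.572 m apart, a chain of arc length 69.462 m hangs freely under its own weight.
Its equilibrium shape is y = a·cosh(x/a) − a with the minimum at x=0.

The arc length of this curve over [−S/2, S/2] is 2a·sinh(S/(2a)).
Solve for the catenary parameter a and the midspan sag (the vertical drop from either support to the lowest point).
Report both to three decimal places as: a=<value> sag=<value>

seed: a₀ = √(S³/(24(L−S))) = √(52.572³/(24·16.890)) = 18.932646
iter 1: u=1.388396  f(a)=+1.705e+00  f'(a)=-2.153e+00  a ← 18.932646 − (+1.705e+00/-2.153e+00) = 19.724510
iter 2: u=1.332657  f(a)=+1.128e-01  f'(a)=-1.876e+00  a ← 19.724510 − (+1.128e-01/-1.876e+00) = 19.784614
iter 3: u=1.328608  f(a)=+5.710e-04  f'(a)=-1.857e+00  a ← 19.784614 − (+5.710e-04/-1.857e+00) = 19.784921
iter 4: u=1.328588  f(a)=+1.480e-08  f'(a)=-1.857e+00  a ← 19.784921 − (+1.480e-08/-1.857e+00) = 19.784921
iter 5: u=1.328588  f(a)=+0.000e+00  f'(a)=-1.857e+00  a ← 19.784921 − (+0.000e+00/-1.857e+00) = 19.784921
converged: |Δa| < 1e-12 after 5 iterations
sag = a·(cosh(S/(2a)) − 1) = 19.784921·(cosh(1.328588) − 1) = 20.186137
T_max/T_min = cosh(S/(2a)) = 2.020279

a=19.785 sag=20.186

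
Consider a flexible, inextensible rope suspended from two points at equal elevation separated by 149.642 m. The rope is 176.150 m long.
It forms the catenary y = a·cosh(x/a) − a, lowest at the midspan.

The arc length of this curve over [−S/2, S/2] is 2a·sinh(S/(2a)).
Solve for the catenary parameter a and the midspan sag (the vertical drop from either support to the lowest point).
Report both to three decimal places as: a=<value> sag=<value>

seed: a₀ = √(S³/(24(L−S))) = √(149.642³/(24·26.508)) = 72.574851
iter 1: u=1.030949  f(a)=+1.445e+00  f'(a)=-8.111e-01  a ← 72.574851 − (+1.445e+00/-8.111e-01) = 74.356141
iter 2: u=1.006252  f(a)=+5.491e-02  f'(a)=-7.506e-01  a ← 74.356141 − (+5.491e-02/-7.506e-01) = 74.429294
iter 3: u=1.005263  f(a)=+8.622e-05  f'(a)=-7.482e-01  a ← 74.429294 − (+8.622e-05/-7.482e-01) = 74.429409
iter 4: u=1.005261  f(a)=+2.133e-10  f'(a)=-7.482e-01  a ← 74.429409 − (+2.133e-10/-7.482e-01) = 74.429409
iter 5: u=1.005261  f(a)=+2.842e-14  f'(a)=-7.482e-01  a ← 74.429409 − (+2.842e-14/-7.482e-01) = 74.429409
converged: |Δa| < 1e-12 after 5 iterations
sag = a·(cosh(S/(2a)) − 1) = 74.429409·(cosh(1.005261) − 1) = 40.882960
T_max/T_min = cosh(S/(2a)) = 1.549285

a=74.429 sag=40.883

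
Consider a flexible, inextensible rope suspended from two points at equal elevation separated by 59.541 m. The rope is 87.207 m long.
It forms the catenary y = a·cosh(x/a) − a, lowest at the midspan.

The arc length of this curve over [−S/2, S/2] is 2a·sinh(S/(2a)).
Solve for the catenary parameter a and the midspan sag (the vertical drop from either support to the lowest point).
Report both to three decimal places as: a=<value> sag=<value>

seed: a₀ = √(S³/(24(L−S))) = √(59.541³/(24·27.666)) = 17.829755
iter 1: u=1.669709  f(a)=+4.123e+00  f'(a)=-4.059e+00  a ← 17.829755 − (+4.123e+00/-4.059e+00) = 18.845379
iter 2: u=1.579724  f(a)=+3.785e-01  f'(a)=-3.345e+00  a ← 18.845379 − (+3.785e-01/-3.345e+00) = 18.958523
iter 3: u=1.570296  f(a)=+3.902e-03  f'(a)=-3.277e+00  a ← 18.958523 − (+3.902e-03/-3.277e+00) = 18.959714
iter 4: u=1.570198  f(a)=+4.243e-07  f'(a)=-3.276e+00  a ← 18.959714 − (+4.243e-07/-3.276e+00) = 18.959714
iter 5: u=1.570198  f(a)=+1.421e-14  f'(a)=-3.276e+00  a ← 18.959714 − (+1.421e-14/-3.276e+00) = 18.959714
converged: |Δa| < 1e-12 after 5 iterations
sag = a·(cosh(S/(2a)) − 1) = 18.959714·(cosh(1.570198) − 1) = 28.587483
T_max/T_min = cosh(S/(2a)) = 2.507801

a=18.960 sag=28.587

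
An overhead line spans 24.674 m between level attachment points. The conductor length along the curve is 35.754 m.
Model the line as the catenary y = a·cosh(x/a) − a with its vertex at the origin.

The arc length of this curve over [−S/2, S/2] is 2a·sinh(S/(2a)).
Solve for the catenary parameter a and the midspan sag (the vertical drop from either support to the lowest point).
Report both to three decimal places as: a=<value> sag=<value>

a=7.978 sag=11.599

seed: a₀ = √(S³/(24(L−S))) = √(24.674³/(24·11.080)) = 7.515949
iter 1: u=1.641443  f(a)=+1.592e+00  f'(a)=-3.823e+00  a ← 7.515949 − (+1.592e+00/-3.823e+00) = 7.932381
iter 2: u=1.555271  f(a)=+1.419e-01  f'(a)=-3.169e+00  a ← 7.932381 − (+1.419e-01/-3.169e+00) = 7.977152
iter 3: u=1.546542  f(a)=+1.371e-03  f'(a)=-3.108e+00  a ← 7.977152 − (+1.371e-03/-3.108e+00) = 7.977593
iter 4: u=1.546456  f(a)=+1.307e-07  f'(a)=-3.108e+00  a ← 7.977593 − (+1.307e-07/-3.108e+00) = 7.977593
iter 5: u=1.546456  f(a)=+7.105e-15  f'(a)=-3.108e+00  a ← 7.977593 − (+7.105e-15/-3.108e+00) = 7.977593
converged: |Δa| < 1e-12 after 5 iterations
sag = a·(cosh(S/(2a)) − 1) = 7.977593·(cosh(1.546456) − 1) = 11.598646
T_max/T_min = cosh(S/(2a)) = 2.453903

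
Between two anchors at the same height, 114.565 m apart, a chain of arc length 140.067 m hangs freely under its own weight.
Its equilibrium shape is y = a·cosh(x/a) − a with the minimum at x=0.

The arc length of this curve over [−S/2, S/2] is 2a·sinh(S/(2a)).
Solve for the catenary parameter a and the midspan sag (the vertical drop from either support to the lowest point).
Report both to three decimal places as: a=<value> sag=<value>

a=51.143 sag=35.577

seed: a₀ = √(S³/(24(L−S))) = √(114.565³/(24·25.502)) = 49.566151
iter 1: u=1.155678  f(a)=+1.758e+00  f'(a)=-1.173e+00  a ← 49.566151 − (+1.758e+00/-1.173e+00) = 51.064822
iter 2: u=1.121760  f(a)=+8.289e-02  f'(a)=-1.065e+00  a ← 51.064822 − (+8.289e-02/-1.065e+00) = 51.142662
iter 3: u=1.120053  f(a)=+2.044e-04  f'(a)=-1.060e+00  a ← 51.142662 − (+2.044e-04/-1.060e+00) = 51.142855
iter 4: u=1.120049  f(a)=+1.250e-09  f'(a)=-1.060e+00  a ← 51.142855 − (+1.250e-09/-1.060e+00) = 51.142855
iter 5: u=1.120049  f(a)=-5.684e-14  f'(a)=-1.060e+00  a ← 51.142855 − (-5.684e-14/-1.060e+00) = 51.142855
converged: |Δa| < 1e-12 after 5 iterations
sag = a·(cosh(S/(2a)) − 1) = 51.142855·(cosh(1.120049) − 1) = 35.576709
T_max/T_min = cosh(S/(2a)) = 1.695634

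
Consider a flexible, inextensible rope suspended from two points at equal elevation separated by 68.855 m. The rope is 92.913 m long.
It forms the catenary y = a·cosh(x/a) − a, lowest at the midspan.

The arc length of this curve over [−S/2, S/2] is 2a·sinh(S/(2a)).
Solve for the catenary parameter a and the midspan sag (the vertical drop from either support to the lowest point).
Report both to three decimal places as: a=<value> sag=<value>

a=24.935 sag=27.790

seed: a₀ = √(S³/(24(L−S))) = √(68.855³/(24·24.058)) = 23.777590
iter 1: u=1.447897  f(a)=+2.651e+00  f'(a)=-2.481e+00  a ← 23.777590 − (+2.651e+00/-2.481e+00) = 24.846332
iter 2: u=1.385617  f(a)=+1.892e-01  f'(a)=-2.138e+00  a ← 24.846332 − (+1.892e-01/-2.138e+00) = 24.934835
iter 3: u=1.380699  f(a)=+1.128e-03  f'(a)=-2.113e+00  a ← 24.934835 − (+1.128e-03/-2.113e+00) = 24.935368
iter 4: u=1.380669  f(a)=+4.059e-08  f'(a)=-2.113e+00  a ← 24.935368 − (+4.059e-08/-2.113e+00) = 24.935368
iter 5: u=1.380669  f(a)=+1.421e-14  f'(a)=-2.113e+00  a ← 24.935368 − (+1.421e-14/-2.113e+00) = 24.935368
converged: |Δa| < 1e-12 after 5 iterations
sag = a·(cosh(S/(2a)) − 1) = 24.935368·(cosh(1.380669) − 1) = 27.790138
T_max/T_min = cosh(S/(2a)) = 2.114487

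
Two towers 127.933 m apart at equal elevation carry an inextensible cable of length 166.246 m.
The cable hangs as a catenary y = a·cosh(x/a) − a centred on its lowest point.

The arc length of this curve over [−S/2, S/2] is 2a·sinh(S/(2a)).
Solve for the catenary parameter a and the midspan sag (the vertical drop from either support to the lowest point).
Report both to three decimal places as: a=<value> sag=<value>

seed: a₀ = √(S³/(24(L−S))) = √(127.933³/(24·38.313)) = 47.719422
iter 1: u=1.340471  f(a)=+3.593e+00  f'(a)=-1.913e+00  a ← 47.719422 − (+3.593e+00/-1.913e+00) = 49.597276
iter 2: u=1.289718  f(a)=+2.230e-01  f'(a)=-1.683e+00  a ← 49.597276 − (+2.230e-01/-1.683e+00) = 49.729795
iter 3: u=1.286281  f(a)=+9.845e-04  f'(a)=-1.668e+00  a ← 49.729795 − (+9.845e-04/-1.668e+00) = 49.730386
iter 4: u=1.286266  f(a)=+1.938e-08  f'(a)=-1.668e+00  a ← 49.730386 − (+1.938e-08/-1.668e+00) = 49.730386
iter 5: u=1.286266  f(a)=+0.000e+00  f'(a)=-1.668e+00  a ← 49.730386 − (+0.000e+00/-1.668e+00) = 49.730386
converged: |Δa| < 1e-12 after 5 iterations
sag = a·(cosh(S/(2a)) − 1) = 49.730386·(cosh(1.286266) − 1) = 47.133149
T_max/T_min = cosh(S/(2a)) = 1.947774

a=49.730 sag=47.133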